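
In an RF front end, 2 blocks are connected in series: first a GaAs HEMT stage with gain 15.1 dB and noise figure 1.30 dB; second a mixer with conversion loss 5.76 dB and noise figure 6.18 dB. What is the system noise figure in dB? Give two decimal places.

1.60 dB

Convert to linear (a loss of L dB is a gain of −L dB): F_i = 10^(NF_i/10), G_i = 10^(G_i,dB/10)
  Stage 1: F_1 = 10^(1.30/10) = 1.349, G_1 = 10^(15.1/10) = 32.36
  Stage 2: F_2 = 10^(6.18/10) = 4.150, G_2 = 10^(−5.76/10) = 0.2655
Friis cascade:
  F = 1.349 + (4.150 − 1)/32.36 = 1.446
NF = 10 log₁₀(1.446) = 1.60 dB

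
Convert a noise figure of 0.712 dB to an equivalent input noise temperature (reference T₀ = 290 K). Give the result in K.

51.7 K

F = 10^(0.712/10) = 1.17815
T_e = (F − 1)·T₀ = (1.17815 − 1) × 290 = 51.7 K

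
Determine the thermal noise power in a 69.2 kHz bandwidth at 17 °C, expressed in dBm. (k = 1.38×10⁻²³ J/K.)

T = 17 °C + 273.15 = 290.15 K
P_n = kTB = 1.38×10⁻²³ × 290.15 × 6.92×10⁴ = 2.77×10⁻¹⁶ W
In dBm: 10 log₁₀(2.77×10⁻¹⁶ / 10⁻³) = −125.6 dBm

−125.6 dBm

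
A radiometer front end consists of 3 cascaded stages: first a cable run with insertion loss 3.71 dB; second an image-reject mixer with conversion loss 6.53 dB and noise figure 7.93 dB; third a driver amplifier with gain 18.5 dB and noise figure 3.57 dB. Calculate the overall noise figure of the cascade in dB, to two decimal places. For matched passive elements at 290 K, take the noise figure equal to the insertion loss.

14.48 dB

Convert to linear (a loss of L dB is a gain of −L dB): F_i = 10^(NF_i/10), G_i = 10^(G_i,dB/10)
  Stage 1: F_1 = 10^(3.71/10) = 2.350, G_1 = 10^(−3.71/10) = 0.4256
  Stage 2: F_2 = 10^(7.93/10) = 6.209, G_2 = 10^(−6.53/10) = 0.2223
  Stage 3: F_3 = 10^(3.57/10) = 2.275, G_3 = 10^(18.5/10) = 70.79
Friis cascade:
  F = 2.350 + (6.209 − 1)/0.4256 + (2.275 − 1)/0.09462 = 28.06
NF = 10 log₁₀(28.06) = 14.48 dB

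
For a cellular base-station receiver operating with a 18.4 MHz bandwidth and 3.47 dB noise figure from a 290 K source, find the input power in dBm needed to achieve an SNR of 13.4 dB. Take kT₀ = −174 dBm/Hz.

−84.5 dBm

Sensitivity = −174 + 10 log₁₀(B) + NF + SNR_min
= −174 + 72.65 + 3.47 + 13.4
= −84.48 dBm → −84.5 dBm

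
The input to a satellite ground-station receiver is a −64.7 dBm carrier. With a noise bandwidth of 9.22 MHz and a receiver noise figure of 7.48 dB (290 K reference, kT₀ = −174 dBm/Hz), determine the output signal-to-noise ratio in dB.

32.2 dB

Noise floor: N = −174 + 10 log₁₀(B) + NF
10 log₁₀(9.22×10⁶) = 69.65 dB
N = −174 + 69.65 + 7.48 = −96.87 dBm
SNR = P_sig − N = −64.7 − (−96.87) = 32.17 dB → 32.2 dB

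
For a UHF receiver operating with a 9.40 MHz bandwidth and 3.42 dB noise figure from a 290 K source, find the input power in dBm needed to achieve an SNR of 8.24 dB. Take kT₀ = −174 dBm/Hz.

−92.6 dBm

Sensitivity = −174 + 10 log₁₀(B) + NF + SNR_min
= −174 + 69.73 + 3.42 + 8.24
= −92.61 dBm → −92.6 dBm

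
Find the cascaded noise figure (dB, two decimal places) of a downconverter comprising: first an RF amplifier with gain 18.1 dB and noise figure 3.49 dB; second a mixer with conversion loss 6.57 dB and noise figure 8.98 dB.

Convert to linear (a loss of L dB is a gain of −L dB): F_i = 10^(NF_i/10), G_i = 10^(G_i,dB/10)
  Stage 1: F_1 = 10^(3.49/10) = 2.234, G_1 = 10^(18.1/10) = 64.57
  Stage 2: F_2 = 10^(8.98/10) = 7.907, G_2 = 10^(−6.57/10) = 0.2203
Friis cascade:
  F = 2.234 + (7.907 − 1)/64.57 = 2.341
NF = 10 log₁₀(2.341) = 3.69 dB

3.69 dB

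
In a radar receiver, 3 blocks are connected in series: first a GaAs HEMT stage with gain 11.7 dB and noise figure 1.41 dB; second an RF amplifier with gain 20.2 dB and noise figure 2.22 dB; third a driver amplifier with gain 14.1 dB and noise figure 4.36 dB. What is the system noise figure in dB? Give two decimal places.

1.55 dB

Convert to linear (a loss of L dB is a gain of −L dB): F_i = 10^(NF_i/10), G_i = 10^(G_i,dB/10)
  Stage 1: F_1 = 10^(1.41/10) = 1.384, G_1 = 10^(11.7/10) = 14.79
  Stage 2: F_2 = 10^(2.22/10) = 1.667, G_2 = 10^(20.2/10) = 104.7
  Stage 3: F_3 = 10^(4.36/10) = 2.729, G_3 = 10^(14.1/10) = 25.70
Friis cascade:
  F = 1.384 + (1.667 − 1)/14.79 + (2.729 − 1)/1549 = 1.430
NF = 10 log₁₀(1.430) = 1.55 dB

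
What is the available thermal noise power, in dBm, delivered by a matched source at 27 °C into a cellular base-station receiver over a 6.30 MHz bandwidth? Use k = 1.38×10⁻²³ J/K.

−105.8 dBm

T = 27 °C + 273.15 = 300.15 K
P_n = kTB = 1.38×10⁻²³ × 300.15 × 6.30×10⁶ = 2.61×10⁻¹⁴ W
In dBm: 10 log₁₀(2.61×10⁻¹⁴ / 10⁻³) = −105.8 dBm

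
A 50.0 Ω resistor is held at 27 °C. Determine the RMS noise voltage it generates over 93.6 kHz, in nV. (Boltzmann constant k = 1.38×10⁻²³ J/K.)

278 nV

T = 27 °C + 273.15 = 300.15 K
V_n = √(4kTRB)
4kTRB = 4 × 1.38×10⁻²³ × 300.15 × 5.00×10¹ × 9.36×10⁴ = 7.75×10⁻¹⁴ V²
V_n = √(7.75×10⁻¹⁴) = 2.78×10⁻⁷ V = 278 nV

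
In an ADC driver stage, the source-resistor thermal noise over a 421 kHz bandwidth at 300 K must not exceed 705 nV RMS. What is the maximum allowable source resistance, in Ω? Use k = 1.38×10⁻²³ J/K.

Johnson–Nyquist: V_n = √(4kTRB) ⇒ R = V_n² / (4kTB)
4kTB = 4 × 1.38×10⁻²³ × 300 × 4.21×10⁵ = 6.97×10⁻¹⁵
R = (7.05×10⁻⁷)² / 6.97×10⁻¹⁵ = 7.13×10¹ Ω = 71.3 Ω

71.3 Ω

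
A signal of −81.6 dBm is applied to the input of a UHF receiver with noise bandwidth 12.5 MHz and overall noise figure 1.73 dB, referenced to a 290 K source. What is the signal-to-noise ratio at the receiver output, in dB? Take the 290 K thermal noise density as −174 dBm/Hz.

19.7 dB

Noise floor: N = −174 + 10 log₁₀(B) + NF
10 log₁₀(1.25×10⁷) = 70.97 dB
N = −174 + 70.97 + 1.73 = −101.30 dBm
SNR = P_sig − N = −81.6 − (−101.30) = 19.70 dB → 19.7 dB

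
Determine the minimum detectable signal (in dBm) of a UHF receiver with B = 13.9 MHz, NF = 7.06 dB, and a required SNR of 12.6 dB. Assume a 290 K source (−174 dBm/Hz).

Sensitivity = −174 + 10 log₁₀(B) + NF + SNR_min
= −174 + 71.43 + 7.06 + 12.6
= −82.91 dBm → −82.9 dBm

−82.9 dBm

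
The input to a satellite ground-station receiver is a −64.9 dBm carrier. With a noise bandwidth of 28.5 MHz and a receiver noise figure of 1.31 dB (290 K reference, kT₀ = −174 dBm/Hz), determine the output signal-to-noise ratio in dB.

Noise floor: N = −174 + 10 log₁₀(B) + NF
10 log₁₀(2.85×10⁷) = 74.55 dB
N = −174 + 74.55 + 1.31 = −98.14 dBm
SNR = P_sig − N = −64.9 − (−98.14) = 33.24 dB → 33.2 dB

33.2 dB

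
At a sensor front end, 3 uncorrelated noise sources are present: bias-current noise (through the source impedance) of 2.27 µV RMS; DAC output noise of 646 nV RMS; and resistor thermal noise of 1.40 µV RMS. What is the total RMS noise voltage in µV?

Uncorrelated sources add in power (mean-square): V_tot = √(ΣV_i²)
V_tot = √[(2.27×10⁻⁶)² + (6.46×10⁻⁷)² + (1.40×10⁻⁶)²] = 2.74×10⁻⁶ V = 2.74 µV

2.74 µV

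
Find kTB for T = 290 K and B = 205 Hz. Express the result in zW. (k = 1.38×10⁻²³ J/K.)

820 zW

P_n = kTB = 1.38×10⁻²³ × 290 × 2.05×10² = 8.20×10⁻¹⁹ W = 820 zW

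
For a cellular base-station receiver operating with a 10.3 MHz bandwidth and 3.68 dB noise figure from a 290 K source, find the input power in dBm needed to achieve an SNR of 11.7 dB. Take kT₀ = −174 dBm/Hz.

Sensitivity = −174 + 10 log₁₀(B) + NF + SNR_min
= −174 + 70.13 + 3.68 + 11.7
= −88.49 dBm → −88.5 dBm

−88.5 dBm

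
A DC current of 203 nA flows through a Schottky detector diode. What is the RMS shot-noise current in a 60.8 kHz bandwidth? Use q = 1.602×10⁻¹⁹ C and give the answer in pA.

I_n = √(2qI·B)
2qI·B = 2 × 1.602×10⁻¹⁹ × 2.03×10⁻⁷ × 6.08×10⁴ = 3.95×10⁻²¹ A²
I_n = √(3.95×10⁻²¹) = 6.29×10⁻¹¹ A = 62.9 pA

62.9 pA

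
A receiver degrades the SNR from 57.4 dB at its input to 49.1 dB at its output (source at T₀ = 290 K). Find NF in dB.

NF (dB) = SNR_in(dB) − SNR_out(dB) when the source is at T₀
NF = 57.4 − 49.1 = 8.3 dB

8.3 dB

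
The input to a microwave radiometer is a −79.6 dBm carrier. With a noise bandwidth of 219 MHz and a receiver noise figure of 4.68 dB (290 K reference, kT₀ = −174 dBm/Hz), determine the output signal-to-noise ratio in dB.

6.3 dB

Noise floor: N = −174 + 10 log₁₀(B) + NF
10 log₁₀(2.19×10⁸) = 83.4 dB
N = −174 + 83.4 + 4.68 = −85.92 dBm
SNR = P_sig − N = −79.6 − (−85.92) = 6.32 dB → 6.3 dB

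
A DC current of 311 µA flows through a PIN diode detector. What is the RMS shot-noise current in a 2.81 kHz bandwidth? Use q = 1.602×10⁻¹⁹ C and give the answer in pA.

529 pA

I_n = √(2qI·B)
2qI·B = 2 × 1.602×10⁻¹⁹ × 3.11×10⁻⁴ × 2.81×10³ = 2.80×10⁻¹⁹ A²
I_n = √(2.80×10⁻¹⁹) = 5.29×10⁻¹⁰ A = 529 pA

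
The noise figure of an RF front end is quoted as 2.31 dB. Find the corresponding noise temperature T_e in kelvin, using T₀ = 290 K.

204 K

F = 10^(2.31/10) = 1.70216
T_e = (F − 1)·T₀ = (1.70216 − 1) × 290 = 204 K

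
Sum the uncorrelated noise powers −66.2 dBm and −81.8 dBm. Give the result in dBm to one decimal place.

−66.1 dBm

Convert to linear, add, convert back:
P₁ = 2.40×10⁻¹⁰ W, P₂ = 6.61×10⁻¹² W
P_tot = 2.46×10⁻¹⁰ W → 10 log₁₀(P_tot / 10⁻³) = −66.1 dBm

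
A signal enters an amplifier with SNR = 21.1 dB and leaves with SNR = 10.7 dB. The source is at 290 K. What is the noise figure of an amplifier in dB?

NF (dB) = SNR_in(dB) − SNR_out(dB) when the source is at T₀
NF = 21.1 − 10.7 = 10.4 dB

10.4 dB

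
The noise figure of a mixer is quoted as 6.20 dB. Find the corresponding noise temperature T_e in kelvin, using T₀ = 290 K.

919 K

F = 10^(6.20/10) = 4.16869
T_e = (F − 1)·T₀ = (4.16869 − 1) × 290 = 919 K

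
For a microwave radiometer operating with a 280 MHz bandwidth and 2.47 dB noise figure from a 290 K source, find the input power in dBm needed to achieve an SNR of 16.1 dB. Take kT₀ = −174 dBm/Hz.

−71.0 dBm

Sensitivity = −174 + 10 log₁₀(B) + NF + SNR_min
= −174 + 84.47 + 2.47 + 16.1
= −70.96 dBm → −71.0 dBm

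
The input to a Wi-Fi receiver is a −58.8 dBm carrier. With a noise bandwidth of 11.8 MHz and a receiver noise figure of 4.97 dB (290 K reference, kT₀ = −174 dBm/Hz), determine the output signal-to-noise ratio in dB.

Noise floor: N = −174 + 10 log₁₀(B) + NF
10 log₁₀(1.18×10⁷) = 70.72 dB
N = −174 + 70.72 + 4.97 = −98.31 dBm
SNR = P_sig − N = −58.8 − (−98.31) = 39.51 dB → 39.5 dB

39.5 dB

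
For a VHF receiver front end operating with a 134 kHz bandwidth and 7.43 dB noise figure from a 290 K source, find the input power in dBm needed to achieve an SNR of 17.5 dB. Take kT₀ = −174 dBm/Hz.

Sensitivity = −174 + 10 log₁₀(B) + NF + SNR_min
= −174 + 51.27 + 7.43 + 17.5
= −97.80 dBm → −97.8 dBm

−97.8 dBm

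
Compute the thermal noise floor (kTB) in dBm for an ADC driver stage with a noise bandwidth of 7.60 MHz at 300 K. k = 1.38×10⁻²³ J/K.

P_n = kTB = 1.38×10⁻²³ × 300 × 7.60×10⁶ = 3.15×10⁻¹⁴ W
In dBm: 10 log₁₀(3.15×10⁻¹⁴ / 10⁻³) = −105.0 dBm

−105.0 dBm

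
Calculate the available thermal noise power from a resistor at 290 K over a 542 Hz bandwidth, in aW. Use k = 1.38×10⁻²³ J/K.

2.17 aW

P_n = kTB = 1.38×10⁻²³ × 290 × 5.42×10² = 2.17×10⁻¹⁸ W = 2.17 aW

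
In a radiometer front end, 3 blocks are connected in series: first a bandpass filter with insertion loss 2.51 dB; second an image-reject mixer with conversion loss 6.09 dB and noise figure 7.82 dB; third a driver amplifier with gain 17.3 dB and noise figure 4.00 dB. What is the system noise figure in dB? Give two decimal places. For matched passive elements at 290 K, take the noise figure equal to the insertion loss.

Convert to linear (a loss of L dB is a gain of −L dB): F_i = 10^(NF_i/10), G_i = 10^(G_i,dB/10)
  Stage 1: F_1 = 10^(2.51/10) = 1.782, G_1 = 10^(−2.51/10) = 0.5610
  Stage 2: F_2 = 10^(7.82/10) = 6.053, G_2 = 10^(−6.09/10) = 0.2460
  Stage 3: F_3 = 10^(4.00/10) = 2.512, G_3 = 10^(17.3/10) = 53.70
Friis cascade:
  F = 1.782 + (6.053 − 1)/0.5610 + (2.512 − 1)/0.1380 = 21.74
NF = 10 log₁₀(21.74) = 13.37 dB

13.37 dB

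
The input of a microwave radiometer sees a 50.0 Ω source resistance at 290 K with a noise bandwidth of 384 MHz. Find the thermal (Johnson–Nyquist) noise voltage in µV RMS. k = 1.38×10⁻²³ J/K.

17.5 µV

V_n = √(4kTRB)
4kTRB = 4 × 1.38×10⁻²³ × 290 × 5.00×10¹ × 3.84×10⁸ = 3.07×10⁻¹⁰ V²
V_n = √(3.07×10⁻¹⁰) = 1.75×10⁻⁵ V = 17.5 µV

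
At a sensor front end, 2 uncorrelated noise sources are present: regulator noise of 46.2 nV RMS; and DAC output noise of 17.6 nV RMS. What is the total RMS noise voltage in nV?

49.4 nV

Uncorrelated sources add in power (mean-square): V_tot = √(ΣV_i²)
V_tot = √[(4.62×10⁻⁸)² + (1.76×10⁻⁸)²] = 4.94×10⁻⁸ V = 49.4 nV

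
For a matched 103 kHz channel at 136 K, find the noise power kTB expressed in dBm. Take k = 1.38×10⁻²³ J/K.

−127.1 dBm

P_n = kTB = 1.38×10⁻²³ × 136 × 1.03×10⁵ = 1.93×10⁻¹⁶ W
In dBm: 10 log₁₀(1.93×10⁻¹⁶ / 10⁻³) = −127.1 dBm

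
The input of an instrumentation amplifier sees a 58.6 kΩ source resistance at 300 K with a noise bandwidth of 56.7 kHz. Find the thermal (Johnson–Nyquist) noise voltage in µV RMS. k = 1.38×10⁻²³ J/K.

7.42 µV

V_n = √(4kTRB)
4kTRB = 4 × 1.38×10⁻²³ × 300 × 5.86×10⁴ × 5.67×10⁴ = 5.50×10⁻¹¹ V²
V_n = √(5.50×10⁻¹¹) = 7.42×10⁻⁶ V = 7.42 µV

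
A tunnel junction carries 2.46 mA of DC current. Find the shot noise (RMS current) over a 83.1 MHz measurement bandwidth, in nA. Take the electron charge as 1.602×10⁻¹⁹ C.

256 nA

I_n = √(2qI·B)
2qI·B = 2 × 1.602×10⁻¹⁹ × 2.46×10⁻³ × 8.31×10⁷ = 6.55×10⁻¹⁴ A²
I_n = √(6.55×10⁻¹⁴) = 2.56×10⁻⁷ A = 256 nA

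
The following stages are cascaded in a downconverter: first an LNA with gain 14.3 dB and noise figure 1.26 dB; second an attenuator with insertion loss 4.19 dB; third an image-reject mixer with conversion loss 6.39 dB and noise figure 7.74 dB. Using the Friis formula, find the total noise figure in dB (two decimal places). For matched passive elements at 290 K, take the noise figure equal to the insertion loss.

Convert to linear (a loss of L dB is a gain of −L dB): F_i = 10^(NF_i/10), G_i = 10^(G_i,dB/10)
  Stage 1: F_1 = 10^(1.26/10) = 1.337, G_1 = 10^(14.3/10) = 26.92
  Stage 2: F_2 = 10^(4.19/10) = 2.624, G_2 = 10^(−4.19/10) = 0.3811
  Stage 3: F_3 = 10^(7.74/10) = 5.943, G_3 = 10^(−6.39/10) = 0.2296
Friis cascade:
  F = 1.337 + (2.624 − 1)/26.92 + (5.943 − 1)/10.26 = 1.879
NF = 10 log₁₀(1.879) = 2.74 dB

2.74 dB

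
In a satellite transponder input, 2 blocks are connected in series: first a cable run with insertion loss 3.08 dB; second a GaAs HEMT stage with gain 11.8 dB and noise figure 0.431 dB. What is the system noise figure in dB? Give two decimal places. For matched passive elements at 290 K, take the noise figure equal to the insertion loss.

3.51 dB

Convert to linear (a loss of L dB is a gain of −L dB): F_i = 10^(NF_i/10), G_i = 10^(G_i,dB/10)
  Stage 1: F_1 = 10^(3.08/10) = 2.032, G_1 = 10^(−3.08/10) = 0.4920
  Stage 2: F_2 = 10^(0.431/10) = 1.104, G_2 = 10^(11.8/10) = 15.14
Friis cascade:
  F = 2.032 + (1.104 − 1)/0.4920 = 2.244
NF = 10 log₁₀(2.244) = 3.51 dB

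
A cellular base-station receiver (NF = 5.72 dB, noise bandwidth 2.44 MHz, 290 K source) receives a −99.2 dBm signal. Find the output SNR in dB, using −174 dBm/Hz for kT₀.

Noise floor: N = −174 + 10 log₁₀(B) + NF
10 log₁₀(2.44×10⁶) = 63.87 dB
N = −174 + 63.87 + 5.72 = −104.41 dBm
SNR = P_sig − N = −99.2 − (−104.41) = 5.21 dB → 5.2 dB

5.2 dB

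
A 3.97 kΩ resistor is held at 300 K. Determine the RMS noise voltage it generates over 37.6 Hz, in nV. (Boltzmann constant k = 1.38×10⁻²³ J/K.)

49.7 nV

V_n = √(4kTRB)
4kTRB = 4 × 1.38×10⁻²³ × 300 × 3.97×10³ × 3.76×10¹ = 2.47×10⁻¹⁵ V²
V_n = √(2.47×10⁻¹⁵) = 4.97×10⁻⁸ V = 49.7 nV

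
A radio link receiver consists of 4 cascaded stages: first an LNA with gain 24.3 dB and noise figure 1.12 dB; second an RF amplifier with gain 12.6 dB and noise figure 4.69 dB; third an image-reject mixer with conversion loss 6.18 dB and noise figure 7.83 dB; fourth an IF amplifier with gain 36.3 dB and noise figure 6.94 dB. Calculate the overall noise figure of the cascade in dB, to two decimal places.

1.16 dB

Convert to linear (a loss of L dB is a gain of −L dB): F_i = 10^(NF_i/10), G_i = 10^(G_i,dB/10)
  Stage 1: F_1 = 10^(1.12/10) = 1.294, G_1 = 10^(24.3/10) = 269.2
  Stage 2: F_2 = 10^(4.69/10) = 2.944, G_2 = 10^(12.6/10) = 18.20
  Stage 3: F_3 = 10^(7.83/10) = 6.067, G_3 = 10^(−6.18/10) = 0.2410
  Stage 4: F_4 = 10^(6.94/10) = 4.943, G_4 = 10^(36.3/10) = 4266
Friis cascade:
  F = 1.294 + (2.944 − 1)/269.2 + (6.067 − 1)/4898 + (4.943 − 1)/1180 = 1.306
NF = 10 log₁₀(1.306) = 1.16 dB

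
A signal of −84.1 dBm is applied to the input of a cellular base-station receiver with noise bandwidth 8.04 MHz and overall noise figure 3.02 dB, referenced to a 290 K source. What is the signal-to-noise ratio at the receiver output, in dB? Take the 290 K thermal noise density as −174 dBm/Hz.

Noise floor: N = −174 + 10 log₁₀(B) + NF
10 log₁₀(8.04×10⁶) = 69.05 dB
N = −174 + 69.05 + 3.02 = −101.93 dBm
SNR = P_sig − N = −84.1 − (−101.93) = 17.83 dB → 17.8 dB

17.8 dB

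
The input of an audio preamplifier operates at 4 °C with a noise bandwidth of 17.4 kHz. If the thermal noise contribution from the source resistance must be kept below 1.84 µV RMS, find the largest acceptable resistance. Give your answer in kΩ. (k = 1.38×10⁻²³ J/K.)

12.7 kΩ

T = 4 °C + 273.15 = 277.15 K
Johnson–Nyquist: V_n = √(4kTRB) ⇒ R = V_n² / (4kTB)
4kTB = 4 × 1.38×10⁻²³ × 277.15 × 1.74×10⁴ = 2.66×10⁻¹⁶
R = (1.84×10⁻⁶)² / 2.66×10⁻¹⁶ = 1.27×10⁴ Ω = 12.7 kΩ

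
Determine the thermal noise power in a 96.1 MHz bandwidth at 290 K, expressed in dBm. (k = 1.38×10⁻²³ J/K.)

P_n = kTB = 1.38×10⁻²³ × 290 × 9.61×10⁷ = 3.85×10⁻¹³ W
In dBm: 10 log₁₀(3.85×10⁻¹³ / 10⁻³) = −94.1 dBm

−94.1 dBm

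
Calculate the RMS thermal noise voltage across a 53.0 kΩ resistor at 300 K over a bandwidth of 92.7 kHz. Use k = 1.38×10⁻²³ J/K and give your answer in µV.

9.02 µV

V_n = √(4kTRB)
4kTRB = 4 × 1.38×10⁻²³ × 300 × 5.30×10⁴ × 9.27×10⁴ = 8.14×10⁻¹¹ V²
V_n = √(8.14×10⁻¹¹) = 9.02×10⁻⁶ V = 9.02 µV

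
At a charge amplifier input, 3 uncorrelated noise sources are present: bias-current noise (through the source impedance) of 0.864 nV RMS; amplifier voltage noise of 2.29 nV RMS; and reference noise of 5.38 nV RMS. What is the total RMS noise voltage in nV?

5.91 nV

Uncorrelated sources add in power (mean-square): V_tot = √(ΣV_i²)
V_tot = √[(8.64×10⁻¹⁰)² + (2.29×10⁻⁹)² + (5.38×10⁻⁹)²] = 5.91×10⁻⁹ V = 5.91 nV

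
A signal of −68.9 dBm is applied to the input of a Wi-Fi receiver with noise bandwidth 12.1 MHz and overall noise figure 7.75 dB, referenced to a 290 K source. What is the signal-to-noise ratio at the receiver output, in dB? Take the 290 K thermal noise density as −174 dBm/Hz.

26.5 dB

Noise floor: N = −174 + 10 log₁₀(B) + NF
10 log₁₀(1.21×10⁷) = 70.83 dB
N = −174 + 70.83 + 7.75 = −95.42 dBm
SNR = P_sig − N = −68.9 − (−95.42) = 26.52 dB → 26.5 dB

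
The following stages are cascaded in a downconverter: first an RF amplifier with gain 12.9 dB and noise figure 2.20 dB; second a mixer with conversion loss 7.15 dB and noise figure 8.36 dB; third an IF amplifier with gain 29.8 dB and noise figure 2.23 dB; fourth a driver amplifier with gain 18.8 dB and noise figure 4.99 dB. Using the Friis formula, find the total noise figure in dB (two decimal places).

3.30 dB

Convert to linear (a loss of L dB is a gain of −L dB): F_i = 10^(NF_i/10), G_i = 10^(G_i,dB/10)
  Stage 1: F_1 = 10^(2.20/10) = 1.660, G_1 = 10^(12.9/10) = 19.50
  Stage 2: F_2 = 10^(8.36/10) = 6.855, G_2 = 10^(−7.15/10) = 0.1928
  Stage 3: F_3 = 10^(2.23/10) = 1.671, G_3 = 10^(29.8/10) = 955.0
  Stage 4: F_4 = 10^(4.99/10) = 3.155, G_4 = 10^(18.8/10) = 75.86
Friis cascade:
  F = 1.660 + (6.855 − 1)/19.50 + (1.671 − 1)/3.758 + (3.155 − 1)/3589 = 2.139
NF = 10 log₁₀(2.139) = 3.30 dB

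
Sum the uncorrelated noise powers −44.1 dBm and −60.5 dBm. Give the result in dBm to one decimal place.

−44.0 dBm

Convert to linear, add, convert back:
P₁ = 3.89×10⁻⁸ W, P₂ = 8.91×10⁻¹⁰ W
P_tot = 3.98×10⁻⁸ W → 10 log₁₀(P_tot / 10⁻³) = −44.0 dBm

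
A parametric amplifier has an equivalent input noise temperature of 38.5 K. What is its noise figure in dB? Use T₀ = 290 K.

F = 1 + T_e/T₀ = 1 + 38.5/290 = 1.13276
NF = 10 log₁₀(1.13276) = 0.541 dB

0.541 dB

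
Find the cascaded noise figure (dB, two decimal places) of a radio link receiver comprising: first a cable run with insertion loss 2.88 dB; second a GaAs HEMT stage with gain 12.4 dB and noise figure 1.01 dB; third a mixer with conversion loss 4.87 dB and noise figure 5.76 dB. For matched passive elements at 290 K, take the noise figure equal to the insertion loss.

Convert to linear (a loss of L dB is a gain of −L dB): F_i = 10^(NF_i/10), G_i = 10^(G_i,dB/10)
  Stage 1: F_1 = 10^(2.88/10) = 1.941, G_1 = 10^(−2.88/10) = 0.5152
  Stage 2: F_2 = 10^(1.01/10) = 1.262, G_2 = 10^(12.4/10) = 17.38
  Stage 3: F_3 = 10^(5.76/10) = 3.767, G_3 = 10^(−4.87/10) = 0.3258
Friis cascade:
  F = 1.941 + (1.262 − 1)/0.5152 + (3.767 − 1)/8.954 = 2.758
NF = 10 log₁₀(2.758) = 4.41 dB

4.41 dB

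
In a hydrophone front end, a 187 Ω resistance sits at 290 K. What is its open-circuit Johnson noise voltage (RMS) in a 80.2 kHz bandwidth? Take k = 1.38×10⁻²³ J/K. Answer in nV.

V_n = √(4kTRB)
4kTRB = 4 × 1.38×10⁻²³ × 290 × 1.87×10² × 8.02×10⁴ = 2.40×10⁻¹³ V²
V_n = √(2.40×10⁻¹³) = 4.90×10⁻⁷ V = 490 nV

490 nV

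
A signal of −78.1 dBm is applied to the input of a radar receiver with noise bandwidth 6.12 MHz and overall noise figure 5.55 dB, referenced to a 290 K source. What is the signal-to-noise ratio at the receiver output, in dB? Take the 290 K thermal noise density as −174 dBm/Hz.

Noise floor: N = −174 + 10 log₁₀(B) + NF
10 log₁₀(6.12×10⁶) = 67.87 dB
N = −174 + 67.87 + 5.55 = −100.58 dBm
SNR = P_sig − N = −78.1 − (−100.58) = 22.48 dB → 22.5 dB

22.5 dB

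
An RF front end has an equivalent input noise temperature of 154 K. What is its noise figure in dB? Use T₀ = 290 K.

1.85 dB

F = 1 + T_e/T₀ = 1 + 154/290 = 1.53103
NF = 10 log₁₀(1.53103) = 1.85 dB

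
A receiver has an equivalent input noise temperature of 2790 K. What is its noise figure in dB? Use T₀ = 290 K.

F = 1 + T_e/T₀ = 1 + 2790/290 = 10.6207
NF = 10 log₁₀(10.6207) = 10.26 dB

10.26 dB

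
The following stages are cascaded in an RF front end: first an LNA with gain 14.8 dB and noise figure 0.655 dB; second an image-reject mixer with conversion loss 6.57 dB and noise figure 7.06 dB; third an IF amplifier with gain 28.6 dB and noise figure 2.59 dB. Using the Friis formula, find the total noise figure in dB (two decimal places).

1.52 dB

Convert to linear (a loss of L dB is a gain of −L dB): F_i = 10^(NF_i/10), G_i = 10^(G_i,dB/10)
  Stage 1: F_1 = 10^(0.655/10) = 1.163, G_1 = 10^(14.8/10) = 30.20
  Stage 2: F_2 = 10^(7.06/10) = 5.082, G_2 = 10^(−6.57/10) = 0.2203
  Stage 3: F_3 = 10^(2.59/10) = 1.816, G_3 = 10^(28.6/10) = 724.4
Friis cascade:
  F = 1.163 + (5.082 − 1)/30.20 + (1.816 − 1)/6.653 = 1.421
NF = 10 log₁₀(1.421) = 1.52 dB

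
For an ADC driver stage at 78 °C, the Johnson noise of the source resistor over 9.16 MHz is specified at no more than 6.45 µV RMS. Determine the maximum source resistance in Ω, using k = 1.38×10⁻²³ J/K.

T = 78 °C + 273.15 = 351.15 K
Johnson–Nyquist: V_n = √(4kTRB) ⇒ R = V_n² / (4kTB)
4kTB = 4 × 1.38×10⁻²³ × 351.15 × 9.16×10⁶ = 1.78×10⁻¹³
R = (6.45×10⁻⁶)² / 1.78×10⁻¹³ = 2.34×10² Ω = 234 Ω

234 Ω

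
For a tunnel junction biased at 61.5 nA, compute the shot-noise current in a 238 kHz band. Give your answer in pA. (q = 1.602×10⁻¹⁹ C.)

I_n = √(2qI·B)
2qI·B = 2 × 1.602×10⁻¹⁹ × 6.15×10⁻⁸ × 2.38×10⁵ = 4.69×10⁻²¹ A²
I_n = √(4.69×10⁻²¹) = 6.85×10⁻¹¹ A = 68.5 pA

68.5 pA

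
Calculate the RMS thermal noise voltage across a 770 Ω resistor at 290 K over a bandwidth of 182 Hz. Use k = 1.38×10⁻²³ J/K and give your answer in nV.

V_n = √(4kTRB)
4kTRB = 4 × 1.38×10⁻²³ × 290 × 7.70×10² × 1.82×10² = 2.24×10⁻¹⁵ V²
V_n = √(2.24×10⁻¹⁵) = 4.74×10⁻⁸ V = 47.4 nV

47.4 nV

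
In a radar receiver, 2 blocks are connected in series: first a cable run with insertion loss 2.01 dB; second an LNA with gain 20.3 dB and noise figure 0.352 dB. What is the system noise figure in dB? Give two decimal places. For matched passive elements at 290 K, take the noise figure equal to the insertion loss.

Convert to linear (a loss of L dB is a gain of −L dB): F_i = 10^(NF_i/10), G_i = 10^(G_i,dB/10)
  Stage 1: F_1 = 10^(2.01/10) = 1.589, G_1 = 10^(−2.01/10) = 0.6295
  Stage 2: F_2 = 10^(0.352/10) = 1.084, G_2 = 10^(20.3/10) = 107.2
Friis cascade:
  F = 1.589 + (1.084 − 1)/0.6295 = 1.723
NF = 10 log₁₀(1.723) = 2.36 dB

2.36 dB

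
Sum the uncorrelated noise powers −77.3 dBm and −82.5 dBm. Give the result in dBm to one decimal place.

−76.2 dBm

Convert to linear, add, convert back:
P₁ = 1.86×10⁻¹¹ W, P₂ = 5.62×10⁻¹² W
P_tot = 2.42×10⁻¹¹ W → 10 log₁₀(P_tot / 10⁻³) = −76.2 dBm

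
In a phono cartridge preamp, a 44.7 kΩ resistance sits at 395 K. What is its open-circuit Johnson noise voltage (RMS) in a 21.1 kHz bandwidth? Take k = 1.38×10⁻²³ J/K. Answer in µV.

V_n = √(4kTRB)
4kTRB = 4 × 1.38×10⁻²³ × 395 × 4.47×10⁴ × 2.11×10⁴ = 2.06×10⁻¹¹ V²
V_n = √(2.06×10⁻¹¹) = 4.53×10⁻⁶ V = 4.53 µV

4.53 µV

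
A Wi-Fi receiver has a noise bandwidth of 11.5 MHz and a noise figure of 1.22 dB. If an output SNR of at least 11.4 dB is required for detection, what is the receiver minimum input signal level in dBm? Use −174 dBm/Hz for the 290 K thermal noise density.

−90.8 dBm

Sensitivity = −174 + 10 log₁₀(B) + NF + SNR_min
= −174 + 70.61 + 1.22 + 11.4
= −90.77 dBm → −90.8 dBm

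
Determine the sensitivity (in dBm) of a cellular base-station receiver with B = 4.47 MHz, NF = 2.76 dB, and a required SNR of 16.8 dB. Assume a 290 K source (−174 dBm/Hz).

Sensitivity = −174 + 10 log₁₀(B) + NF + SNR_min
= −174 + 66.5 + 2.76 + 16.8
= −87.94 dBm → −87.9 dBm

−87.9 dBm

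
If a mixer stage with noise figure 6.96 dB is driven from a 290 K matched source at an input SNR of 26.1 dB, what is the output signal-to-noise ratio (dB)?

19.14 dB

By definition F = SNR_in/SNR_out, so in dB: SNR_out = SNR_in − NF
SNR_out = 26.1 − 6.96 = 19.14 dB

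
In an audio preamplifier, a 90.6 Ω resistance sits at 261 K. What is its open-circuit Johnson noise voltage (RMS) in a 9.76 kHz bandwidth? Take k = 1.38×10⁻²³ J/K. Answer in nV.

113 nV

V_n = √(4kTRB)
4kTRB = 4 × 1.38×10⁻²³ × 261 × 9.06×10¹ × 9.76×10³ = 1.27×10⁻¹⁴ V²
V_n = √(1.27×10⁻¹⁴) = 1.13×10⁻⁷ V = 113 nV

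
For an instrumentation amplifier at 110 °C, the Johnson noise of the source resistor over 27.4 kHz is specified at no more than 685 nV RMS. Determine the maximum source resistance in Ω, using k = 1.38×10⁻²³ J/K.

810 Ω

T = 110 °C + 273.15 = 383.15 K
Johnson–Nyquist: V_n = √(4kTRB) ⇒ R = V_n² / (4kTB)
4kTB = 4 × 1.38×10⁻²³ × 383.15 × 2.74×10⁴ = 5.80×10⁻¹⁶
R = (6.85×10⁻⁷)² / 5.80×10⁻¹⁶ = 8.10×10² Ω = 810 Ω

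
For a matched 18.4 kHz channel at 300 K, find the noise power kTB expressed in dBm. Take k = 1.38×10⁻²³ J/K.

−131.2 dBm

P_n = kTB = 1.38×10⁻²³ × 300 × 1.84×10⁴ = 7.62×10⁻¹⁷ W
In dBm: 10 log₁₀(7.62×10⁻¹⁷ / 10⁻³) = −131.2 dBm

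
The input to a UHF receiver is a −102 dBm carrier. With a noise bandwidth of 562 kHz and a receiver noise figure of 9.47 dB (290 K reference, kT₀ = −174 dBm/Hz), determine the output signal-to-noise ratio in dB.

5.0 dB

Noise floor: N = −174 + 10 log₁₀(B) + NF
10 log₁₀(5.62×10⁵) = 57.5 dB
N = −174 + 57.5 + 9.47 = −107.03 dBm
SNR = P_sig − N = −102 − (−107.03) = 5.03 dB → 5.0 dB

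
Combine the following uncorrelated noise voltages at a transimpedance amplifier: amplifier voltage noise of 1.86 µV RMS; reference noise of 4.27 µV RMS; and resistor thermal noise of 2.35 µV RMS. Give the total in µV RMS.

Uncorrelated sources add in power (mean-square): V_tot = √(ΣV_i²)
V_tot = √[(1.86×10⁻⁶)² + (4.27×10⁻⁶)² + (2.35×10⁻⁶)²] = 5.22×10⁻⁶ V = 5.22 µV

5.22 µV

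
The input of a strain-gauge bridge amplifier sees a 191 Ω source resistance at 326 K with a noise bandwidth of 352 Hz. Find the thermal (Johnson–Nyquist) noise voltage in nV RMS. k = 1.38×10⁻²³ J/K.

V_n = √(4kTRB)
4kTRB = 4 × 1.38×10⁻²³ × 326 × 1.91×10² × 3.52×10² = 1.21×10⁻¹⁵ V²
V_n = √(1.21×10⁻¹⁵) = 3.48×10⁻⁸ V = 34.8 nV

34.8 nV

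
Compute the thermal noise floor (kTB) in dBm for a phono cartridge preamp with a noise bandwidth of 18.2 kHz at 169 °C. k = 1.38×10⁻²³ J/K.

T = 169 °C + 273.15 = 442.15 K
P_n = kTB = 1.38×10⁻²³ × 442.15 × 1.82×10⁴ = 1.11×10⁻¹⁶ W
In dBm: 10 log₁₀(1.11×10⁻¹⁶ / 10⁻³) = −129.5 dBm

−129.5 dBm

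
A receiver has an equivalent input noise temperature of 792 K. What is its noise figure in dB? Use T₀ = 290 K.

F = 1 + T_e/T₀ = 1 + 792/290 = 3.73103
NF = 10 log₁₀(3.73103) = 5.72 dB

5.72 dB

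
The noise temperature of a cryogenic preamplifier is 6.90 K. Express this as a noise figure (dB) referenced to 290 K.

F = 1 + T_e/T₀ = 1 + 6.90/290 = 1.02379
NF = 10 log₁₀(1.02379) = 0.102 dB

0.102 dB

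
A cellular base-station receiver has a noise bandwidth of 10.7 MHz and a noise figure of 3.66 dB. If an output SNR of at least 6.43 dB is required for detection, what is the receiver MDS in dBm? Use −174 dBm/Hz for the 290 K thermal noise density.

Sensitivity = −174 + 10 log₁₀(B) + NF + SNR_min
= −174 + 70.29 + 3.66 + 6.43
= −93.62 dBm → −93.6 dBm

−93.6 dBm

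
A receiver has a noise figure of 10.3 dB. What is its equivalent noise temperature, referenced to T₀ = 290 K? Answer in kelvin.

2817 K

F = 10^(10.3/10) = 10.7152
T_e = (F − 1)·T₀ = (10.7152 − 1) × 290 = 2817 K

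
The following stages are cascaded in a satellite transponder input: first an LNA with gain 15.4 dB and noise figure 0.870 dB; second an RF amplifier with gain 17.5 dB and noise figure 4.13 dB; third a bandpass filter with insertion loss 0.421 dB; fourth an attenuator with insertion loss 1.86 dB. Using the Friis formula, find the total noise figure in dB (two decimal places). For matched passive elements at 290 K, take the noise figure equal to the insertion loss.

Convert to linear (a loss of L dB is a gain of −L dB): F_i = 10^(NF_i/10), G_i = 10^(G_i,dB/10)
  Stage 1: F_1 = 10^(0.870/10) = 1.222, G_1 = 10^(15.4/10) = 34.67
  Stage 2: F_2 = 10^(4.13/10) = 2.588, G_2 = 10^(17.5/10) = 56.23
  Stage 3: F_3 = 10^(0.421/10) = 1.102, G_3 = 10^(−0.421/10) = 0.9076
  Stage 4: F_4 = 10^(1.86/10) = 1.535, G_4 = 10^(−1.86/10) = 0.6516
Friis cascade:
  F = 1.222 + (2.588 − 1)/34.67 + (1.102 − 1)/1950 + (1.535 − 1)/1770 = 1.268
NF = 10 log₁₀(1.268) = 1.03 dB

1.03 dB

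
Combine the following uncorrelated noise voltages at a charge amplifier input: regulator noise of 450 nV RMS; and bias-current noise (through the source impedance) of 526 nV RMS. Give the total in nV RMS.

Uncorrelated sources add in power (mean-square): V_tot = √(ΣV_i²)
V_tot = √[(4.50×10⁻⁷)² + (5.26×10⁻⁷)²] = 6.92×10⁻⁷ V = 692 nV

692 nV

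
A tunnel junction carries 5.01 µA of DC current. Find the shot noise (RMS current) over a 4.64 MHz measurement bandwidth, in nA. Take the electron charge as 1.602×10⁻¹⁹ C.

2.73 nA

I_n = √(2qI·B)
2qI·B = 2 × 1.602×10⁻¹⁹ × 5.01×10⁻⁶ × 4.64×10⁶ = 7.45×10⁻¹⁸ A²
I_n = √(7.45×10⁻¹⁸) = 2.73×10⁻⁹ A = 2.73 nA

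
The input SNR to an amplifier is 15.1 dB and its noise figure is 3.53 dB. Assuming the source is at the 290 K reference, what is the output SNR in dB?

11.57 dB

By definition F = SNR_in/SNR_out, so in dB: SNR_out = SNR_in − NF
SNR_out = 15.1 − 3.53 = 11.57 dB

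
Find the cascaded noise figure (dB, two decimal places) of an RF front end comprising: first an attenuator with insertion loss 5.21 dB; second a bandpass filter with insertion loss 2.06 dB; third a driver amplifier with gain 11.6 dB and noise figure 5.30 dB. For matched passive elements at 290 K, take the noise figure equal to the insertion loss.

12.57 dB

Convert to linear (a loss of L dB is a gain of −L dB): F_i = 10^(NF_i/10), G_i = 10^(G_i,dB/10)
  Stage 1: F_1 = 10^(5.21/10) = 3.319, G_1 = 10^(−5.21/10) = 0.3013
  Stage 2: F_2 = 10^(2.06/10) = 1.607, G_2 = 10^(−2.06/10) = 0.6223
  Stage 3: F_3 = 10^(5.30/10) = 3.388, G_3 = 10^(11.6/10) = 14.45
Friis cascade:
  F = 3.319 + (1.607 − 1)/0.3013 + (3.388 − 1)/0.1875 = 18.07
NF = 10 log₁₀(18.07) = 12.57 dB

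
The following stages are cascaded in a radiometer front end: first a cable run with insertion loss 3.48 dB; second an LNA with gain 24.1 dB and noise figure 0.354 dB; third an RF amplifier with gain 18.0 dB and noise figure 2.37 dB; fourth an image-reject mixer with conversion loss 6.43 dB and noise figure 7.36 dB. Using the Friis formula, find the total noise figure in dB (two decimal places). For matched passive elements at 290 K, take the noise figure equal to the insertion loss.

Convert to linear (a loss of L dB is a gain of −L dB): F_i = 10^(NF_i/10), G_i = 10^(G_i,dB/10)
  Stage 1: F_1 = 10^(3.48/10) = 2.228, G_1 = 10^(−3.48/10) = 0.4487
  Stage 2: F_2 = 10^(0.354/10) = 1.085, G_2 = 10^(24.1/10) = 257.0
  Stage 3: F_3 = 10^(2.37/10) = 1.726, G_3 = 10^(18.0/10) = 63.10
  Stage 4: F_4 = 10^(7.36/10) = 5.445, G_4 = 10^(−6.43/10) = 0.2275
Friis cascade:
  F = 2.228 + (1.085 − 1)/0.4487 + (1.726 − 1)/115.3 + (5.445 − 1)/7278 = 2.425
NF = 10 log₁₀(2.425) = 3.85 dB

3.85 dB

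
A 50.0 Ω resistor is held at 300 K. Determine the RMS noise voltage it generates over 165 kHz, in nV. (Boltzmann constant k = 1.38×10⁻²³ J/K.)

370 nV

V_n = √(4kTRB)
4kTRB = 4 × 1.38×10⁻²³ × 300 × 5.00×10¹ × 1.65×10⁵ = 1.37×10⁻¹³ V²
V_n = √(1.37×10⁻¹³) = 3.70×10⁻⁷ V = 370 nV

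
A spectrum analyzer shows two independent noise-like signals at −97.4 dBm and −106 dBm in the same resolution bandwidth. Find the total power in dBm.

Convert to linear, add, convert back:
P₁ = 1.82×10⁻¹³ W, P₂ = 2.51×10⁻¹⁴ W
P_tot = 2.07×10⁻¹³ W → 10 log₁₀(P_tot / 10⁻³) = −96.8 dBm

−96.8 dBm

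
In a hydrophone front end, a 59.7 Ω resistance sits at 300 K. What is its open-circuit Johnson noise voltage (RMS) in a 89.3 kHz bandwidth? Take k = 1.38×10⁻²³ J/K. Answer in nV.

V_n = √(4kTRB)
4kTRB = 4 × 1.38×10⁻²³ × 300 × 5.97×10¹ × 8.93×10⁴ = 8.83×10⁻¹⁴ V²
V_n = √(8.83×10⁻¹⁴) = 2.97×10⁻⁷ V = 297 nV

297 nV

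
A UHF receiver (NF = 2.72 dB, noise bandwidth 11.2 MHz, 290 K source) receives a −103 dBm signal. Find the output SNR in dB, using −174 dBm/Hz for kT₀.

−2.2 dB

Noise floor: N = −174 + 10 log₁₀(B) + NF
10 log₁₀(1.12×10⁷) = 70.49 dB
N = −174 + 70.49 + 2.72 = −100.79 dBm
SNR = P_sig − N = −103 − (−100.79) = −2.21 dB → −2.2 dB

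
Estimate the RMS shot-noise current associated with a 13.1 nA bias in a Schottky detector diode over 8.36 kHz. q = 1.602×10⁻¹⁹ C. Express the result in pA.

5.92 pA

I_n = √(2qI·B)
2qI·B = 2 × 1.602×10⁻¹⁹ × 1.31×10⁻⁸ × 8.36×10³ = 3.51×10⁻²³ A²
I_n = √(3.51×10⁻²³) = 5.92×10⁻¹² A = 5.92 pA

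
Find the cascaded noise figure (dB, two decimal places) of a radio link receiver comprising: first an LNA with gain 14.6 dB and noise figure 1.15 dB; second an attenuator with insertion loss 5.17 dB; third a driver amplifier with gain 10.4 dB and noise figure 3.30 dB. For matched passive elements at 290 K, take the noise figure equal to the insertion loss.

Convert to linear (a loss of L dB is a gain of −L dB): F_i = 10^(NF_i/10), G_i = 10^(G_i,dB/10)
  Stage 1: F_1 = 10^(1.15/10) = 1.303, G_1 = 10^(14.6/10) = 28.84
  Stage 2: F_2 = 10^(5.17/10) = 3.289, G_2 = 10^(−5.17/10) = 0.3041
  Stage 3: F_3 = 10^(3.30/10) = 2.138, G_3 = 10^(10.4/10) = 10.96
Friis cascade:
  F = 1.303 + (3.289 − 1)/28.84 + (2.138 − 1)/8.770 = 1.512
NF = 10 log₁₀(1.512) = 1.80 dB

1.80 dB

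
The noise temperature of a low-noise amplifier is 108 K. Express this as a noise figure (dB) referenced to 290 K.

1.37 dB

F = 1 + T_e/T₀ = 1 + 108/290 = 1.37241
NF = 10 log₁₀(1.37241) = 1.37 dB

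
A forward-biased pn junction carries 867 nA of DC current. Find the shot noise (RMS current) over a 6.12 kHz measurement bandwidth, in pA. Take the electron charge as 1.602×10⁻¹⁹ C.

I_n = √(2qI·B)
2qI·B = 2 × 1.602×10⁻¹⁹ × 8.67×10⁻⁷ × 6.12×10³ = 1.70×10⁻²¹ A²
I_n = √(1.70×10⁻²¹) = 4.12×10⁻¹¹ A = 41.2 pA

41.2 pA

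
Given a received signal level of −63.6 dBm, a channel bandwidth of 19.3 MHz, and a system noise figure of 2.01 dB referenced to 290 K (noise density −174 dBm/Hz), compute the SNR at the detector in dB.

35.5 dB

Noise floor: N = −174 + 10 log₁₀(B) + NF
10 log₁₀(1.93×10⁷) = 72.86 dB
N = −174 + 72.86 + 2.01 = −99.13 dBm
SNR = P_sig − N = −63.6 − (−99.13) = 35.53 dB → 35.5 dB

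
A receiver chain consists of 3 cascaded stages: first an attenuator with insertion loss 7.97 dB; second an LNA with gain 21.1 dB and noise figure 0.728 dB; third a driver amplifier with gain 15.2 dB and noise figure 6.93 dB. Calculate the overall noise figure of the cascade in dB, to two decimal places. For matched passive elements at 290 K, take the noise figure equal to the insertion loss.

Convert to linear (a loss of L dB is a gain of −L dB): F_i = 10^(NF_i/10), G_i = 10^(G_i,dB/10)
  Stage 1: F_1 = 10^(7.97/10) = 6.266, G_1 = 10^(−7.97/10) = 0.1596
  Stage 2: F_2 = 10^(0.728/10) = 1.182, G_2 = 10^(21.1/10) = 128.8
  Stage 3: F_3 = 10^(6.93/10) = 4.932, G_3 = 10^(15.2/10) = 33.11
Friis cascade:
  F = 6.266 + (1.182 − 1)/0.1596 + (4.932 − 1)/20.56 = 7.601
NF = 10 log₁₀(7.601) = 8.81 dB

8.81 dB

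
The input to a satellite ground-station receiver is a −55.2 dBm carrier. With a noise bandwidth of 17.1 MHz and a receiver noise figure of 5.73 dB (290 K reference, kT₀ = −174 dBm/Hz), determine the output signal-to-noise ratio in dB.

40.7 dB

Noise floor: N = −174 + 10 log₁₀(B) + NF
10 log₁₀(1.71×10⁷) = 72.33 dB
N = −174 + 72.33 + 5.73 = −95.94 dBm
SNR = P_sig − N = −55.2 − (−95.94) = 40.74 dB → 40.7 dB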